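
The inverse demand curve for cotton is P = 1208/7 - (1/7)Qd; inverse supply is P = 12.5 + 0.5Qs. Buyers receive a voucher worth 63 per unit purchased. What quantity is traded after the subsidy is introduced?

Pre-subsidy: 1208/7 - (1/7)Q = 12.5 + 0.5Q gives Q* = 249 and P* = 137.
With the rebate, buyers effectively pay Pb = Ps − 63, where Ps is the price sellers receive.
On the curves, Pb = 1208/7 - (1/7)Q and Ps = 12.5 + 0.5Q; the wedge Ps − Pb = 63 gives 12.5 + 0.5Q − (1208/7 - (1/7)Q) = 63, so Q' = 347.
Then Pb = 1208/7 − (1/7)·347 = 123 and Ps = 12.5 + 0.5·347 = 186.

Q' = 347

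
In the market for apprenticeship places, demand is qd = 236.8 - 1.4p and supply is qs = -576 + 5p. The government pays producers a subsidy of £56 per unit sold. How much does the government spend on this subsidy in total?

Pre-subsidy: 236.8 - 1.4p = -576 + 5p gives p* = 127, q* = 59.
With the subsidy, sellers receive ps = pb + 56 for each unit, where pb is the price buyers pay.
Supply in terms of pb becomes qs = -576 + 5(pb + 56) = -296 + 5pb. Setting this equal to demand: 236.8 - 1.4pb = -296 + 5pb, so pb = 83.25.
Sellers receive ps = 83.25 + 56 = 139.25; q' = 236.8 − 1.4·83.25 = 120.25.
Government outlay = subsidy × quantity = 56 × 120.25 = 6734.

Government cost = £6734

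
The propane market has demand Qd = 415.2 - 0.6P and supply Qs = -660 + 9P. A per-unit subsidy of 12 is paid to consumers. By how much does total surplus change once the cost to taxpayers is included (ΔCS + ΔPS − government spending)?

Net change in total surplus = -40.5

Pre-subsidy: 415.2 - 0.6P = -660 + 9P gives P* = 112, Q* = 348.
With the rebate, buyers effectively pay Pb = Ps − 12, where Ps is the price sellers receive.
Demand in terms of Ps becomes Qd = 415.2 − 0.6(Ps − 12) = 422.4 - 0.6Ps. Setting this equal to supply: 422.4 - 0.6Ps = -660 + 9Ps, so Ps = 112.75.
Buyers pay Pb = 112.75 − 12 = 100.75; Q' = -660 + 9·112.75 = 354.75.
ΔCS = ½(348 + 354.75)(112 − 100.75) = 3952.96875; ΔPS = ½(348 + 354.75)(112.75 − 112) = 263.53125.
Government spending = 12 × 354.75 = 4257.
Net change = 3952.96875 + 263.53125 − 4257 = -40.5. The loss equals the DWL triangle ½·12·6.75.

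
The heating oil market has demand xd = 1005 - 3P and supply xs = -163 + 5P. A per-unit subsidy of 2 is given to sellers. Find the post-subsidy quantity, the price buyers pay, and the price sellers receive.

x' = 570.75; buyers pay 144.75; sellers receive 146.75

Pre-subsidy: 1005 - 3P = -163 + 5P gives P* = 146, x* = 567.
With the subsidy, sellers receive Ps = Pb + 2 for each unit, where Pb is the price buyers pay.
Supply in terms of Pb becomes xs = -163 + 5(Pb + 2) = -153 + 5Pb. Setting this equal to demand: 1005 - 3Pb = -153 + 5Pb, so Pb = 144.75.
Sellers receive Ps = 144.75 + 2 = 146.75; x' = 1005 − 3·144.75 = 570.75.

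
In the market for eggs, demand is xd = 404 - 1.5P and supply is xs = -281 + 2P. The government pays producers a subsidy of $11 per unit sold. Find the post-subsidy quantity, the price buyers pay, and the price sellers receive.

x' = 839/7; buyers pay 1326/7; sellers receive 1403/7

Pre-subsidy: 404 - 1.5P = -281 + 2P gives P* = 1370/7, x* = 773/7.
With the subsidy, sellers receive Ps = Pb + 11 for each unit, where Pb is the price buyers pay.
Supply in terms of Pb becomes xs = -281 + 2(Pb + 11) = -259 + 2Pb. Setting this equal to demand: 404 - 1.5Pb = -259 + 2Pb, so Pb = 1326/7.
Sellers receive Ps = 1326/7 + 11 = 1403/7; x' = 404 − 1.5·(1326/7) = 839/7.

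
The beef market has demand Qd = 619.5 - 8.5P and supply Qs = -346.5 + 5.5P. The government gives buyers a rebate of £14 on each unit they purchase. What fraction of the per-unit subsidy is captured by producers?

Pre-subsidy: 619.5 - 8.5P = -346.5 + 5.5P gives P* = 69, Q* = 33.
With the rebate, buyers effectively pay Pb = Ps − 14, where Ps is the price sellers receive.
Demand in terms of Ps becomes Qd = 619.5 − 8.5(Ps − 14) = 738.5 - 8.5Ps. Setting this equal to supply: 738.5 - 8.5Ps = -346.5 + 5.5Ps, so Ps = 77.5.
Buyers pay Pb = 77.5 − 14 = 63.5; Q' = -346.5 + 5.5·77.5 = 79.75.
Buyers' price falls by P* − Pb = 69 − 63.5 = 5.5; sellers' price rises by Ps − P* = 77.5 − 69 = 8.5.
So producers capture 8.5/14 = 17/28 of each unit of subsidy.

Producer share = 17/28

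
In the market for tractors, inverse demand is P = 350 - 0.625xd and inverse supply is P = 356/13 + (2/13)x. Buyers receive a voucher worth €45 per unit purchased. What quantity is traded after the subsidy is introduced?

Pre-subsidy: 350 - 0.625x = 356/13 + (2/13)x gives x* = 3728/9 and P* = 820/9.
With the rebate, buyers effectively pay Pb = Ps − 45, where Ps is the price sellers receive.
On the curves, Pb = 350 - 0.625x and Ps = 356/13 + (2/13)x; the wedge Ps − Pb = 45 gives 356/13 + (2/13)x − (350 - 0.625x) = 45, so x' = 472.
Then Pb = 350 − 0.625·472 = 55 and Ps = 356/13 + (2/13)·472 = 100.

x' = 472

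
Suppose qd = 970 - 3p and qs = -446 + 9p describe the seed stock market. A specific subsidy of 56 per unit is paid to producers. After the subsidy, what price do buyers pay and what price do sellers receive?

Buyers pay 76; sellers receive 132

Pre-subsidy: 970 - 3p = -446 + 9p gives p* = 118, q* = 616.
With the subsidy, sellers receive ps = pb + 56 for each unit, where pb is the price buyers pay.
Supply in terms of pb becomes qs = -446 + 9(pb + 56) = 58 + 9pb. Setting this equal to demand: 970 - 3pb = 58 + 9pb, so pb = 76.
Sellers receive ps = 76 + 56 = 132; q' = 970 − 3·76 = 742.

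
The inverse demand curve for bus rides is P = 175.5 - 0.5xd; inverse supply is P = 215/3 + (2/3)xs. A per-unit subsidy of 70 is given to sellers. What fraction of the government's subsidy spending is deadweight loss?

DWL / government spending = 30/149

Pre-subsidy: 175.5 - 0.5x = 215/3 + (2/3)x gives x* = 89 and P* = 131.
With the subsidy, sellers receive Ps = Pb + 70 for each unit, where Pb is the price buyers pay.
On the curves, Pb = 175.5 - 0.5x and Ps = 215/3 + (2/3)x; the wedge Ps − Pb = 70 gives 215/3 + (2/3)x − (175.5 - 0.5x) = 70, so x' = 149.
Then Pb = 175.5 − 0.5·149 = 101 and Ps = 215/3 + (2/3)·149 = 171.
ΔCS = ½(89 + 149)(131 − 101) = 3570; ΔPS = ½(89 + 149)(171 − 131) = 4760.
Government spending = 70 × 149 = 10430.
DWL = ½ × 70 × (149 − 89) = 2100; fraction = 2100 / 10430 = 30/149.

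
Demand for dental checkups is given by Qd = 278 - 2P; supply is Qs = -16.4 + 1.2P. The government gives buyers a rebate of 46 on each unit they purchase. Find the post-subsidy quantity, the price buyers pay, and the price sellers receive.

Pre-subsidy: 278 - 2P = -16.4 + 1.2P gives P* = 92, Q* = 94.
With the rebate, buyers effectively pay Pb = Ps − 46, where Ps is the price sellers receive.
Demand in terms of Ps becomes Qd = 278 − 2(Ps − 46) = 370 - 2Ps. Setting this equal to supply: 370 - 2Ps = -16.4 + 1.2Ps, so Ps = 120.75.
Buyers pay Pb = 120.75 − 46 = 74.75; Q' = -16.4 + 1.2·120.75 = 128.5.

Q' = 128.5; buyers pay 74.75; sellers receive 120.75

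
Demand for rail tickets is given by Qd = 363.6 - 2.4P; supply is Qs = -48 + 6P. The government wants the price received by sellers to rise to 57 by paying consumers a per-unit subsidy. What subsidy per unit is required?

At a seller price of 57, quantity supplied is -48 + 6·57 = 294.
Buyers absorb 294 only when they pay Pb with 363.6 − 2.4·Pb = 294, i.e. Pb = 29.
s = Ps − Pb = 57 − 29 = 28.

Required subsidy s = 28 per unit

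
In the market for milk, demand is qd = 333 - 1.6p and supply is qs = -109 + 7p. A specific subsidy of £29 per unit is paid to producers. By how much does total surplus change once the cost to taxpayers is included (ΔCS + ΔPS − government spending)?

Pre-subsidy: 333 - 1.6p = -109 + 7p gives p* = 2210/43, q* = 10783/43.
With the subsidy, sellers receive ps = pb + 29 for each unit, where pb is the price buyers pay.
Supply in terms of pb becomes qs = -109 + 7(pb + 29) = 94 + 7pb. Setting this equal to demand: 333 - 1.6pb = 94 + 7pb, so pb = 1195/43.
Sellers receive ps = 1195/43 + 29 = 2442/43; q' = 333 − 1.6·(1195/43) = 12407/43.
ΔCS = ½(10783/43 + 12407/43)(2210/43 − 1195/43) = 11768925/1849; ΔPS = ½(10783/43 + 12407/43)(2442/43 − 2210/43) = 2690040/1849.
Government spending = 29 × 12407/43 = 359803/43.
Net change = 11768925/1849 + 2690040/1849 − 359803/43 = -23548/43. The loss equals the DWL triangle ½·29·1624/43.

Net change in total surplus = -23548/43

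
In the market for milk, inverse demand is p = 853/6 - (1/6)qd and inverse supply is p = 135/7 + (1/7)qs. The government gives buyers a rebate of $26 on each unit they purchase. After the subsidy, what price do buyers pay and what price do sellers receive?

Buyers pay $62; sellers receive $88

Pre-subsidy: 853/6 - (1/6)q = 135/7 + (1/7)q gives q* = 397 and p* = 76.
With the rebate, buyers effectively pay pb = ps − 26, where ps is the price sellers receive.
On the curves, pb = 853/6 - (1/6)q and ps = 135/7 + (1/7)q; the wedge ps − pb = 26 gives 135/7 + (1/7)q − (853/6 - (1/6)q) = 26, so q' = 481.
Then pb = 853/6 − (1/6)·481 = 62 and ps = 135/7 + (1/7)·481 = 88.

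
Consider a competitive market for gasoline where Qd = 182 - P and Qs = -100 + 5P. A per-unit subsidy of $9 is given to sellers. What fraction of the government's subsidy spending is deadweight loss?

DWL / government spending = 1/38

Pre-subsidy: 182 - P = -100 + 5P gives P* = 47, Q* = 135.
With the subsidy, sellers receive Ps = Pb + 9 for each unit, where Pb is the price buyers pay.
Supply in terms of Pb becomes Qs = -100 + 5(Pb + 9) = -55 + 5Pb. Setting this equal to demand: 182 - Pb = -55 + 5Pb, so Pb = 39.5.
Sellers receive Ps = 39.5 + 9 = 48.5; Q' = 182 − 1·39.5 = 142.5.
ΔCS = ½(135 + 142.5)(47 − 39.5) = 1040.625; ΔPS = ½(135 + 142.5)(48.5 − 47) = 208.125.
Government spending = 9 × 142.5 = 1282.5.
DWL = ½ × 9 × (142.5 − 135) = 33.75; fraction = 33.75 / 1282.5 = 1/38.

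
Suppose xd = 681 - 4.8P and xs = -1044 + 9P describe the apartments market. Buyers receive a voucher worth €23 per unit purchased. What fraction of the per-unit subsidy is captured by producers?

Producer share = 8/23

Pre-subsidy: 681 - 4.8P = -1044 + 9P gives P* = 125, x* = 81.
With the rebate, buyers effectively pay Pb = Ps − 23, where Ps is the price sellers receive.
Demand in terms of Ps becomes xd = 681 − 4.8(Ps − 23) = 791.4 - 4.8Ps. Setting this equal to supply: 791.4 - 4.8Ps = -1044 + 9Ps, so Ps = 133.
Buyers pay Pb = 133 − 23 = 110; x' = -1044 + 9·133 = 153.
Buyers' price falls by P* − Pb = 125 − 110 = 15; sellers' price rises by Ps − P* = 133 − 125 = 8.
So producers capture 8/23 = 8/23 of each unit of subsidy.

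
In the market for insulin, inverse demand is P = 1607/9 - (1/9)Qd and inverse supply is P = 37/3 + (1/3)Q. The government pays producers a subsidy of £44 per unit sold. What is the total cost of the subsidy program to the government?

Government cost = £20812

Pre-subsidy: 1607/9 - (1/9)Q = 37/3 + (1/3)Q gives Q* = 374 and P* = 137.
With the subsidy, sellers receive Ps = Pb + 44 for each unit, where Pb is the price buyers pay.
On the curves, Pb = 1607/9 - (1/9)Q and Ps = 37/3 + (1/3)Q; the wedge Ps − Pb = 44 gives 37/3 + (1/3)Q − (1607/9 - (1/9)Q) = 44, so Q' = 473.
Then Pb = 1607/9 − (1/9)·473 = 126 and Ps = 37/3 + (1/3)·473 = 170.
Government outlay = subsidy × quantity = 44 × 473 = 20812.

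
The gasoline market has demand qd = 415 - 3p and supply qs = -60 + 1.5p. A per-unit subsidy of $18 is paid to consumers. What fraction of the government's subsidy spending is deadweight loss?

Pre-subsidy: 415 - 3p = -60 + 1.5p gives p* = 950/9, q* = 295/3.
With the rebate, buyers effectively pay pb = ps − 18, where ps is the price sellers receive.
Demand in terms of ps becomes qd = 415 − 3(ps − 18) = 469 - 3ps. Setting this equal to supply: 469 - 3ps = -60 + 1.5ps, so ps = 1058/9.
Buyers pay pb = 1058/9 − 18 = 896/9; q' = -60 + 1.5·(1058/9) = 349/3.
ΔCS = ½(295/3 + 349/3)(950/9 − 896/9) = 644; ΔPS = ½(295/3 + 349/3)(1058/9 − 950/9) = 1288.
Government spending = 18 × 349/3 = 2094.
DWL = ½ × 18 × (349/3 − 295/3) = 162; fraction = 162 / 2094 = 27/349.

DWL / government spending = 27/349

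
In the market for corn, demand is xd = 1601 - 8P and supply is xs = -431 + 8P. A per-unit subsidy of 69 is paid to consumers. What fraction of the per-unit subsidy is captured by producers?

Producer share = 0.5

Pre-subsidy: 1601 - 8P = -431 + 8P gives P* = 127, x* = 585.
With the rebate, buyers effectively pay Pb = Ps − 69, where Ps is the price sellers receive.
Demand in terms of Ps becomes xd = 1601 − 8(Ps − 69) = 2153 - 8Ps. Setting this equal to supply: 2153 - 8Ps = -431 + 8Ps, so Ps = 161.5.
Buyers pay Pb = 161.5 − 69 = 92.5; x' = -431 + 8·161.5 = 861.
Buyers' price falls by P* − Pb = 127 − 92.5 = 34.5; sellers' price rises by Ps − P* = 161.5 − 127 = 34.5.
So producers capture 34.5/69 = 0.5 of each unit of subsidy.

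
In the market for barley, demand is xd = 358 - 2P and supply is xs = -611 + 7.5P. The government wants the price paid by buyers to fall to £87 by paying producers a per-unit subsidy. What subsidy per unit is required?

At a buyer price of 87, quantity demanded is 358 − 2·87 = 184.
Sellers supply 184 only when they receive Ps with -611 + 7.5·Ps = 184, i.e. Ps = 106.
s = Ps − Pb = 106 − 87 = 19.

Required subsidy s = £19 per unit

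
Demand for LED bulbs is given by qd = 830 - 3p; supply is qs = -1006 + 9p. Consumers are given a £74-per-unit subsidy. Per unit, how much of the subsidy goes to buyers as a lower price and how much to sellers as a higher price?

Buyers gain £55.5 per unit; sellers gain £18.5 per unit

Pre-subsidy: 830 - 3p = -1006 + 9p gives p* = 153, q* = 371.
With the rebate, buyers effectively pay pb = ps − 74, where ps is the price sellers receive.
Demand in terms of ps becomes qd = 830 − 3(ps − 74) = 1052 - 3ps. Setting this equal to supply: 1052 - 3ps = -1006 + 9ps, so ps = 171.5.
Buyers pay pb = 171.5 − 74 = 97.5; q' = -1006 + 9·171.5 = 537.5.
Buyers' price falls by p* − pb = 153 − 97.5 = 55.5; sellers' price rises by ps − p* = 171.5 − 153 = 18.5.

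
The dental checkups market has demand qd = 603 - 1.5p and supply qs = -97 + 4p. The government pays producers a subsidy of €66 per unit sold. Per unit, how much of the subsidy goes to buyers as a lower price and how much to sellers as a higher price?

Buyers gain €48 per unit; sellers gain €18 per unit

Pre-subsidy: 603 - 1.5p = -97 + 4p gives p* = 1400/11, q* = 4533/11.
With the subsidy, sellers receive ps = pb + 66 for each unit, where pb is the price buyers pay.
Supply in terms of pb becomes qs = -97 + 4(pb + 66) = 167 + 4pb. Setting this equal to demand: 603 - 1.5pb = 167 + 4pb, so pb = 872/11.
Sellers receive ps = 872/11 + 66 = 1598/11; q' = 603 − 1.5·(872/11) = 5325/11.
Buyers' price falls by p* − pb = 1400/11 − 872/11 = 48; sellers' price rises by ps − p* = 1598/11 − 1400/11 = 18.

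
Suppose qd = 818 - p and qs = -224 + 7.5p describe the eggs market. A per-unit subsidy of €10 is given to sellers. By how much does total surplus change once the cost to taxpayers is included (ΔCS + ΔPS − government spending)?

Pre-subsidy: 818 - p = -224 + 7.5p gives p* = 2084/17, q* = 11822/17.
With the subsidy, sellers receive ps = pb + 10 for each unit, where pb is the price buyers pay.
Supply in terms of pb becomes qs = -224 + 7.5(pb + 10) = -149 + 7.5pb. Setting this equal to demand: 818 - pb = -149 + 7.5pb, so pb = 1934/17.
Sellers receive ps = 1934/17 + 10 = 2104/17; q' = 818 − 1·(1934/17) = 11972/17.
ΔCS = ½(11822/17 + 11972/17)(2084/17 − 1934/17) = 1784550/289; ΔPS = ½(11822/17 + 11972/17)(2104/17 − 2084/17) = 237940/289.
Government spending = 10 × 11972/17 = 119720/17.
Net change = 1784550/289 + 237940/289 − 119720/17 = -750/17. The loss equals the DWL triangle ½·10·150/17.

Net change in total surplus = -750/17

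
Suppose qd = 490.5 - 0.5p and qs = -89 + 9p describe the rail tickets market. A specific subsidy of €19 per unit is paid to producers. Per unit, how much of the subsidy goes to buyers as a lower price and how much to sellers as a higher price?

Pre-subsidy: 490.5 - 0.5p = -89 + 9p gives p* = 61, q* = 460.
With the subsidy, sellers receive ps = pb + 19 for each unit, where pb is the price buyers pay.
Supply in terms of pb becomes qs = -89 + 9(pb + 19) = 82 + 9pb. Setting this equal to demand: 490.5 - 0.5pb = 82 + 9pb, so pb = 43.
Sellers receive ps = 43 + 19 = 62; q' = 490.5 − 0.5·43 = 469.
Buyers' price falls by p* − pb = 61 − 43 = 18; sellers' price rises by ps − p* = 62 − 61 = 1.

Buyers gain €18 per unit; sellers gain €1 per unit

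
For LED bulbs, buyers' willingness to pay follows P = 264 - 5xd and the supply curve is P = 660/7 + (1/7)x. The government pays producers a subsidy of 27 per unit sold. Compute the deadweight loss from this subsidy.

Pre-subsidy: 264 - 5x = 660/7 + (1/7)x gives x* = 33 and P* = 99.
With the subsidy, sellers receive Ps = Pb + 27 for each unit, where Pb is the price buyers pay.
On the curves, Pb = 264 - 5x and Ps = 660/7 + (1/7)x; the wedge Ps − Pb = 27 gives 660/7 + (1/7)x − (264 - 5x) = 27, so x' = 38.25.
Then Pb = 264 − 5·38.25 = 72.75 and Ps = 660/7 + (1/7)·38.25 = 99.75.
The subsidy expands output by 38.25 − 33 = 5.25 past the efficient level; on those units the gap between marginal cost and willingness to pay runs from 0 up to 27.
DWL = ½ × 27 × 5.25 = 70.875.

Deadweight loss = 70.875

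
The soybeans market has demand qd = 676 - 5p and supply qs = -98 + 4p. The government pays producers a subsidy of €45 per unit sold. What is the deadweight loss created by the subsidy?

Deadweight loss = €2250

Pre-subsidy: 676 - 5p = -98 + 4p gives p* = 86, q* = 246.
With the subsidy, sellers receive ps = pb + 45 for each unit, where pb is the price buyers pay.
Supply in terms of pb becomes qs = -98 + 4(pb + 45) = 82 + 4pb. Setting this equal to demand: 676 - 5pb = 82 + 4pb, so pb = 66.
Sellers receive ps = 66 + 45 = 111; q' = 676 − 5·66 = 346.
The subsidy expands output by 346 − 246 = 100 past the efficient level; on those units the gap between marginal cost and willingness to pay runs from 0 up to 45.
DWL = ½ × 45 × 100 = 2250.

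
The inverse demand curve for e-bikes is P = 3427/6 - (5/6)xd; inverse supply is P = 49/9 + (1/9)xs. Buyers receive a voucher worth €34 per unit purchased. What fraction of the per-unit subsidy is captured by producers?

Producer share = 2/17

Pre-subsidy: 3427/6 - (5/6)x = 49/9 + (1/9)x gives x* = 599 and P* = 72.
With the rebate, buyers effectively pay Pb = Ps − 34, where Ps is the price sellers receive.
On the curves, Pb = 3427/6 - (5/6)x and Ps = 49/9 + (1/9)x; the wedge Ps − Pb = 34 gives 49/9 + (1/9)x − (3427/6 - (5/6)x) = 34, so x' = 635.
Then Pb = 3427/6 − (5/6)·635 = 42 and Ps = 49/9 + (1/9)·635 = 76.
Buyers' price falls by P* − Pb = 72 − 42 = 30; sellers' price rises by Ps − P* = 76 − 72 = 4.
So producers capture 4/34 = 2/17 of each unit of subsidy.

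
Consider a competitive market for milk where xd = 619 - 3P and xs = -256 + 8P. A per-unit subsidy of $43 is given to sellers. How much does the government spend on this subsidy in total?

Government cost = 224288/11

Pre-subsidy: 619 - 3P = -256 + 8P gives P* = 875/11, x* = 4184/11.
With the subsidy, sellers receive Ps = Pb + 43 for each unit, where Pb is the price buyers pay.
Supply in terms of Pb becomes xs = -256 + 8(Pb + 43) = 88 + 8Pb. Setting this equal to demand: 619 - 3Pb = 88 + 8Pb, so Pb = 531/11.
Sellers receive Ps = 531/11 + 43 = 1004/11; x' = 619 − 3·(531/11) = 5216/11.
Government outlay = subsidy × quantity = 43 × 5216/11 = 224288/11.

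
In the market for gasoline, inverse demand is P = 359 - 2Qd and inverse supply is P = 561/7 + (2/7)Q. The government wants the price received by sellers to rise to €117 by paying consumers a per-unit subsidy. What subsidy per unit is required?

Required subsidy s = €16 per unit

At a seller price of 117, quantity supplied is -280.5 + 3.5·117 = 129.
Buyers absorb 129 only when they pay Pb = 359 − 2·129 = 101.
s = Ps − Pb = 117 − 101 = 16.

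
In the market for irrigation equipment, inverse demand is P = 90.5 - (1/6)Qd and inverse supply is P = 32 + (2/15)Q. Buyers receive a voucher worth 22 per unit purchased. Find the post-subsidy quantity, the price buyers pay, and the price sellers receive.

Pre-subsidy: 90.5 - (1/6)Q = 32 + (2/15)Q gives Q* = 195 and P* = 58.
With the rebate, buyers effectively pay Pb = Ps − 22, where Ps is the price sellers receive.
On the curves, Pb = 90.5 - (1/6)Q and Ps = 32 + (2/15)Q; the wedge Ps − Pb = 22 gives 32 + (2/15)Q − (90.5 - (1/6)Q) = 22, so Q' = 805/3.
Then Pb = 90.5 − (1/6)·(805/3) = 412/9 and Ps = 32 + (2/15)·(805/3) = 610/9.

Q' = 805/3; buyers pay 412/9; sellers receive 610/9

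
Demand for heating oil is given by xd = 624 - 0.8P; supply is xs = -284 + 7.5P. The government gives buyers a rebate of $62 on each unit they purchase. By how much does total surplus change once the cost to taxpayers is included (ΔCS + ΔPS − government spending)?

Net change in total surplus = -115320/83

Pre-subsidy: 624 - 0.8P = -284 + 7.5P gives P* = 9080/83, x* = 44528/83.
With the rebate, buyers effectively pay Pb = Ps − 62, where Ps is the price sellers receive.
Demand in terms of Ps becomes xd = 624 − 0.8(Ps − 62) = 673.6 - 0.8Ps. Setting this equal to supply: 673.6 - 0.8Ps = -284 + 7.5Ps, so Ps = 9576/83.
Buyers pay Pb = 9576/83 − 62 = 4430/83; x' = -284 + 7.5·(9576/83) = 48248/83.
ΔCS = ½(44528/83 + 48248/83)(9080/83 − 4430/83) = 215704200/6889; ΔPS = ½(44528/83 + 48248/83)(9576/83 − 9080/83) = 23008448/6889.
Government spending = 62 × 48248/83 = 2991376/83.
Net change = 215704200/6889 + 23008448/6889 − 2991376/83 = -115320/83. The loss equals the DWL triangle ½·62·3720/83.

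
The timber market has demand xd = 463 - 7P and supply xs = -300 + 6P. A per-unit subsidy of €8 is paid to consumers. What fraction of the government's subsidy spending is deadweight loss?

Pre-subsidy: 463 - 7P = -300 + 6P gives P* = 763/13, x* = 678/13.
With the rebate, buyers effectively pay Pb = Ps − 8, where Ps is the price sellers receive.
Demand in terms of Ps becomes xd = 463 − 7(Ps − 8) = 519 - 7Ps. Setting this equal to supply: 519 - 7Ps = -300 + 6Ps, so Ps = 63.
Buyers pay Pb = 63 − 8 = 55; x' = -300 + 6·63 = 78.
ΔCS = ½(678/13 + 78)(763/13 − 55) = 40608/169; ΔPS = ½(678/13 + 78)(63 − 763/13) = 47376/169.
Government spending = 8 × 78 = 624.
DWL = ½ × 8 × (78 − 678/13) = 1344/13; fraction = (1344/13) / 624 = 28/169.

DWL / government spending = 28/169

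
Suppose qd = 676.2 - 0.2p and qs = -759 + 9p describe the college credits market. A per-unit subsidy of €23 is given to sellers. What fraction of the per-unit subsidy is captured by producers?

Pre-subsidy: 676.2 - 0.2p = -759 + 9p gives p* = 156, q* = 645.
With the subsidy, sellers receive ps = pb + 23 for each unit, where pb is the price buyers pay.
Supply in terms of pb becomes qs = -759 + 9(pb + 23) = -552 + 9pb. Setting this equal to demand: 676.2 - 0.2pb = -552 + 9pb, so pb = 133.5.
Sellers receive ps = 133.5 + 23 = 156.5; q' = 676.2 − 0.2·133.5 = 649.5.
Buyers' price falls by p* − pb = 156 − 133.5 = 22.5; sellers' price rises by ps − p* = 156.5 − 156 = 0.5.
So producers capture 0.5/23 = 1/46 of each unit of subsidy.

Producer share = 1/46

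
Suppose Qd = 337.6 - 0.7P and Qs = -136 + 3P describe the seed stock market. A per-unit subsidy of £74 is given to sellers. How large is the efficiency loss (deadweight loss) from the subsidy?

Pre-subsidy: 337.6 - 0.7P = -136 + 3P gives P* = 128, Q* = 248.
With the subsidy, sellers receive Ps = Pb + 74 for each unit, where Pb is the price buyers pay.
Supply in terms of Pb becomes Qs = -136 + 3(Pb + 74) = 86 + 3Pb. Setting this equal to demand: 337.6 - 0.7Pb = 86 + 3Pb, so Pb = 68.
Sellers receive Ps = 68 + 74 = 142; Q' = 337.6 − 0.7·68 = 290.
The subsidy expands output by 290 − 248 = 42 past the efficient level; on those units the gap between marginal cost and willingness to pay runs from 0 up to 74.
DWL = ½ × 74 × 42 = 1554.

Deadweight loss = £1554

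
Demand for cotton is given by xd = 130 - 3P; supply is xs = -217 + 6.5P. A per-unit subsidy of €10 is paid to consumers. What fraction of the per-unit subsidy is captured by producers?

Pre-subsidy: 130 - 3P = -217 + 6.5P gives P* = 694/19, x* = 388/19.
With the rebate, buyers effectively pay Pb = Ps − 10, where Ps is the price sellers receive.
Demand in terms of Ps becomes xd = 130 − 3(Ps − 10) = 160 - 3Ps. Setting this equal to supply: 160 - 3Ps = -217 + 6.5Ps, so Ps = 754/19.
Buyers pay Pb = 754/19 − 10 = 564/19; x' = -217 + 6.5·(754/19) = 778/19.
Buyers' price falls by P* − Pb = 694/19 − 564/19 = 130/19; sellers' price rises by Ps − P* = 754/19 − 694/19 = 60/19.
So producers capture (60/19)/10 = 6/19 of each unit of subsidy.

Producer share = 6/19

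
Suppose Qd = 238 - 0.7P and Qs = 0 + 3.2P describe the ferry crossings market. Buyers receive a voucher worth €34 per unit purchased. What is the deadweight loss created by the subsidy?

Pre-subsidy: 238 - 0.7P = 0 + 3.2P gives P* = 2380/39, Q* = 7616/39.
With the rebate, buyers effectively pay Pb = Ps − 34, where Ps is the price sellers receive.
Demand in terms of Ps becomes Qd = 238 − 0.7(Ps − 34) = 261.8 - 0.7Ps. Setting this equal to supply: 261.8 - 0.7Ps = 0 + 3.2Ps, so Ps = 2618/39.
Buyers pay Pb = 2618/39 − 34 = 1292/39; Q' = 0 + 3.2·(2618/39) = 41888/195.
The subsidy expands output by 41888/195 − 7616/39 = 3808/195 past the efficient level; on those units the gap between marginal cost and willingness to pay runs from 0 up to 34.
DWL = ½ × 34 × 3808/195 = 64736/195.

Deadweight loss = 64736/195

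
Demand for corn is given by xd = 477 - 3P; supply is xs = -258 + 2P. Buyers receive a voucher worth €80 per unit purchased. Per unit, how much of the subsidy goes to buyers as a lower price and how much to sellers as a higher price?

Pre-subsidy: 477 - 3P = -258 + 2P gives P* = 147, x* = 36.
With the rebate, buyers effectively pay Pb = Ps − 80, where Ps is the price sellers receive.
Demand in terms of Ps becomes xd = 477 − 3(Ps − 80) = 717 - 3Ps. Setting this equal to supply: 717 - 3Ps = -258 + 2Ps, so Ps = 195.
Buyers pay Pb = 195 − 80 = 115; x' = -258 + 2·195 = 132.
Buyers' price falls by P* − Pb = 147 − 115 = 32; sellers' price rises by Ps − P* = 195 − 147 = 48.

Buyers gain €32 per unit; sellers gain €48 per unit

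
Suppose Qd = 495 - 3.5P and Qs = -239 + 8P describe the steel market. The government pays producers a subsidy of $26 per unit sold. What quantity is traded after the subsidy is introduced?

Q' = 7703/23

Pre-subsidy: 495 - 3.5P = -239 + 8P gives P* = 1468/23, Q* = 6247/23.
With the subsidy, sellers receive Ps = Pb + 26 for each unit, where Pb is the price buyers pay.
Supply in terms of Pb becomes Qs = -239 + 8(Pb + 26) = -31 + 8Pb. Setting this equal to demand: 495 - 3.5Pb = -31 + 8Pb, so Pb = 1052/23.
Sellers receive Ps = 1052/23 + 26 = 1650/23; Q' = 495 − 3.5·(1052/23) = 7703/23.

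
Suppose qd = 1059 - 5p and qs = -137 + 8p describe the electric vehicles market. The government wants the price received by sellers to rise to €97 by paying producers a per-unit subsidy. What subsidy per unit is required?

Required subsidy s = €13 per unit

At a seller price of 97, quantity supplied is -137 + 8·97 = 639.
Buyers absorb 639 only when they pay pb with 1059 − 5·pb = 639, i.e. pb = 84.
s = ps − pb = 97 − 84 = 13.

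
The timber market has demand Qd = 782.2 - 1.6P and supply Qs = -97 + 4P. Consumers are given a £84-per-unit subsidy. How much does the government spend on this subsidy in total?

Government cost = £52668

Pre-subsidy: 782.2 - 1.6P = -97 + 4P gives P* = 157, Q* = 531.
With the rebate, buyers effectively pay Pb = Ps − 84, where Ps is the price sellers receive.
Demand in terms of Ps becomes Qd = 782.2 − 1.6(Ps − 84) = 916.6 - 1.6Ps. Setting this equal to supply: 916.6 - 1.6Ps = -97 + 4Ps, so Ps = 181.
Buyers pay Pb = 181 − 84 = 97; Q' = -97 + 4·181 = 627.
Government outlay = subsidy × quantity = 84 × 627 = 52668.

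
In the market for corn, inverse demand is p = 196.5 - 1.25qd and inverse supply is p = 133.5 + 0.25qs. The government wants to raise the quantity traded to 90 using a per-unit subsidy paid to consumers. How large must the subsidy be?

At q = 90, from the demand curve buyers pay pb = 196.5 − 1.25·90 = 84; from the supply curve sellers need ps = 133.5 + 0.25·90 = 156.
The subsidy must fill the gap: s = ps − pb = 156 − 84 = 72.

Required subsidy s = 72 per unit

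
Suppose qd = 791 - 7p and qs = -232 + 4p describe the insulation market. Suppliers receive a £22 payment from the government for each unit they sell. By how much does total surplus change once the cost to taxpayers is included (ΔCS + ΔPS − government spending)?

Pre-subsidy: 791 - 7p = -232 + 4p gives p* = 93, q* = 140.
With the subsidy, sellers receive ps = pb + 22 for each unit, where pb is the price buyers pay.
Supply in terms of pb becomes qs = -232 + 4(pb + 22) = -144 + 4pb. Setting this equal to demand: 791 - 7pb = -144 + 4pb, so pb = 85.
Sellers receive ps = 85 + 22 = 107; q' = 791 − 7·85 = 196.
ΔCS = ½(140 + 196)(93 − 85) = 1344; ΔPS = ½(140 + 196)(107 − 93) = 2352.
Government spending = 22 × 196 = 4312.
Net change = 1344 + 2352 − 4312 = -616. The loss equals the DWL triangle ½·22·56.

Net change in total surplus = -£616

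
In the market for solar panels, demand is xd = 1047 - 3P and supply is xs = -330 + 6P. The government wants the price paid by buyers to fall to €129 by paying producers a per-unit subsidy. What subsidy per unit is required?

At a buyer price of 129, quantity demanded is 1047 − 3·129 = 660.
Sellers supply 660 only when they receive Ps with -330 + 6·Ps = 660, i.e. Ps = 165.
s = Ps − Pb = 165 − 129 = 36.

Required subsidy s = €36 per unit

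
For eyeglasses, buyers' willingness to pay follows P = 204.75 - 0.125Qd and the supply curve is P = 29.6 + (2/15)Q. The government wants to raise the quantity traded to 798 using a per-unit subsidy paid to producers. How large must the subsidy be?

Required subsidy s = 31 per unit

At Q = 798, from the demand curve buyers pay Pb = 204.75 − 0.125·798 = 105; from the supply curve sellers need Ps = 29.6 + (2/15)·798 = 136.
The subsidy must fill the gap: s = Ps − Pb = 136 − 105 = 31.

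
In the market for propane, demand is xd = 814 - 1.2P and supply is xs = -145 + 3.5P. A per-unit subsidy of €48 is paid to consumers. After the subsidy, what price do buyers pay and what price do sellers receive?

Buyers pay 7910/47; sellers receive 10166/47

Pre-subsidy: 814 - 1.2P = -145 + 3.5P gives P* = 9590/47, x* = 26750/47.
With the rebate, buyers effectively pay Pb = Ps − 48, where Ps is the price sellers receive.
Demand in terms of Ps becomes xd = 814 − 1.2(Ps − 48) = 871.6 - 1.2Ps. Setting this equal to supply: 871.6 - 1.2Ps = -145 + 3.5Ps, so Ps = 10166/47.
Buyers pay Pb = 10166/47 − 48 = 7910/47; x' = -145 + 3.5·(10166/47) = 28766/47.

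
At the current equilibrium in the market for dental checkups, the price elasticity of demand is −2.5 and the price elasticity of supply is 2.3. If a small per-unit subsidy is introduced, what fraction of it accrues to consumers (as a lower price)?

Consumer share = 23/48

For a small subsidy around the equilibrium, the benefit split depends on the relative slopes, which at a point are proportional to the elasticities.
Buyer share = εs/(εs + |εd|) = 2.3/(2.3 + 2.5) = 23/48; seller share = |εd|/(εs + |εd|) = 25/48.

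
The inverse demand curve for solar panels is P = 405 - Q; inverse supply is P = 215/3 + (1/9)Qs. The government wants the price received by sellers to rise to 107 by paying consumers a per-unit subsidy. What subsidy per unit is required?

At a seller price of 107, quantity supplied is -645 + 9·107 = 318.
Buyers absorb 318 only when they pay Pb = 405 − 1·318 = 87.
s = Ps − Pb = 107 − 87 = 20.

Required subsidy s = 20 per unit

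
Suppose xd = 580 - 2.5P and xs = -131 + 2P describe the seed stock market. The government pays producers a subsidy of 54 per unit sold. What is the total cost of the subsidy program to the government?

Pre-subsidy: 580 - 2.5P = -131 + 2P gives P* = 158, x* = 185.
With the subsidy, sellers receive Ps = Pb + 54 for each unit, where Pb is the price buyers pay.
Supply in terms of Pb becomes xs = -131 + 2(Pb + 54) = -23 + 2Pb. Setting this equal to demand: 580 - 2.5Pb = -23 + 2Pb, so Pb = 134.
Sellers receive Ps = 134 + 54 = 188; x' = 580 − 2.5·134 = 245.
Government outlay = subsidy × quantity = 54 × 245 = 13230.

Government cost = 13230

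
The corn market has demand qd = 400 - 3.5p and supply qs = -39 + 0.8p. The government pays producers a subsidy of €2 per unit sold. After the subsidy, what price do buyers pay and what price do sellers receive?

Buyers pay 4374/43; sellers receive 4460/43

Pre-subsidy: 400 - 3.5p = -39 + 0.8p gives p* = 4390/43, q* = 1835/43.
With the subsidy, sellers receive ps = pb + 2 for each unit, where pb is the price buyers pay.
Supply in terms of pb becomes qs = -39 + 0.8(pb + 2) = -37.4 + 0.8pb. Setting this equal to demand: 400 - 3.5pb = -37.4 + 0.8pb, so pb = 4374/43.
Sellers receive ps = 4374/43 + 2 = 4460/43; q' = 400 − 3.5·(4374/43) = 1891/43.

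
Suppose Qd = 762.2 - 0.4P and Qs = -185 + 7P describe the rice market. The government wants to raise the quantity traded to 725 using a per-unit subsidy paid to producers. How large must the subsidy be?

Required subsidy s = 37 per unit

At Q = 725, invert demand for the buyer price: Pb = (762.2 − 725)/0.4 = 93; invert supply for the seller price: Ps = (725 − (-185))/7 = 130.
The subsidy must fill the gap: s = Ps − Pb = 130 − 93 = 37.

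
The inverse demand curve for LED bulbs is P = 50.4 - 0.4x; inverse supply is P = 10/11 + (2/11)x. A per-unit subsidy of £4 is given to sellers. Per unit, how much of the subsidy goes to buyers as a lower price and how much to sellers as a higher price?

Buyers gain £2.75 per unit; sellers gain £1.25 per unit

Pre-subsidy: 50.4 - 0.4x = 10/11 + (2/11)x gives x* = 85.0625 and P* = 16.375.
With the subsidy, sellers receive Ps = Pb + 4 for each unit, where Pb is the price buyers pay.
On the curves, Pb = 50.4 - 0.4x and Ps = 10/11 + (2/11)x; the wedge Ps − Pb = 4 gives 10/11 + (2/11)x − (50.4 - 0.4x) = 4, so x' = 91.9375.
Then Pb = 50.4 − 0.4·91.9375 = 13.625 and Ps = 10/11 + (2/11)·91.9375 = 17.625.
Buyers' price falls by P* − Pb = 16.375 − 13.625 = 2.75; sellers' price rises by Ps − P* = 17.625 − 16.375 = 1.25.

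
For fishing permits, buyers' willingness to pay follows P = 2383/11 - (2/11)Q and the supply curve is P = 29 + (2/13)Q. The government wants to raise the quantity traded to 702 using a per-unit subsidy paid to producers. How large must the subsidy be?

At Q = 702, from the demand curve buyers pay Pb = 2383/11 − (2/11)·702 = 89; from the supply curve sellers need Ps = 29 + (2/13)·702 = 137.
The subsidy must fill the gap: s = Ps − Pb = 137 − 89 = 48.

Required subsidy s = 48 per unit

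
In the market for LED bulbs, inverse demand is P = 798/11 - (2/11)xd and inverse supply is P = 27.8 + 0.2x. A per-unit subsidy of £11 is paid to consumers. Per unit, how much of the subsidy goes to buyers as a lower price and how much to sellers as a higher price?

Pre-subsidy: 798/11 - (2/11)x = 27.8 + 0.2x gives x* = 2461/21 and P* = 1076/21.
With the rebate, buyers effectively pay Pb = Ps − 11, where Ps is the price sellers receive.
On the curves, Pb = 798/11 - (2/11)x and Ps = 27.8 + 0.2x; the wedge Ps − Pb = 11 gives 27.8 + 0.2x − (798/11 - (2/11)x) = 11, so x' = 146.
Then Pb = 798/11 − (2/11)·146 = 46 and Ps = 27.8 + 0.2·146 = 57.
Buyers' price falls by P* − Pb = 1076/21 − 46 = 110/21; sellers' price rises by Ps − P* = 57 − 1076/21 = 121/21.

Buyers gain 110/21 per unit; sellers gain 121/21 per unit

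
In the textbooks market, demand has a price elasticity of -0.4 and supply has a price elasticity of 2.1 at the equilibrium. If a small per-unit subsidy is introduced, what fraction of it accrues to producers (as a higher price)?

For a small subsidy around the equilibrium, the benefit split depends on the relative slopes, which at a point are proportional to the elasticities.
Buyer share = εs/(εs + |εd|) = 2.1/(2.1 + 0.4) = 0.84; seller share = |εd|/(εs + |εd|) = 0.16.
So producers capture 0.16 of the subsidy.

Producer share = 0.16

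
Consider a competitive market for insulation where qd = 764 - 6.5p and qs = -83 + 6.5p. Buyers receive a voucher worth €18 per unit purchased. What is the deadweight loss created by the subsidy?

Deadweight loss = €526.5

Pre-subsidy: 764 - 6.5p = -83 + 6.5p gives p* = 847/13, q* = 340.5.
With the rebate, buyers effectively pay pb = ps − 18, where ps is the price sellers receive.
Demand in terms of ps becomes qd = 764 − 6.5(ps − 18) = 881 - 6.5ps. Setting this equal to supply: 881 - 6.5ps = -83 + 6.5ps, so ps = 964/13.
Buyers pay pb = 964/13 − 18 = 730/13; q' = -83 + 6.5·(964/13) = 399.
The subsidy expands output by 399 − 340.5 = 58.5 past the efficient level; on those units the gap between marginal cost and willingness to pay runs from 0 up to 18.
DWL = ½ × 18 × 58.5 = 526.5.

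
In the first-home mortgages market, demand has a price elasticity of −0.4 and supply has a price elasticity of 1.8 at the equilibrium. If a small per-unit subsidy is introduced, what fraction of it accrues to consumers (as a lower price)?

Consumer share = 9/11

For a small subsidy around the equilibrium, the benefit split depends on the relative slopes, which at a point are proportional to the elasticities.
Buyer share = εs/(εs + |εd|) = 1.8/(1.8 + 0.4) = 9/11; seller share = |εd|/(εs + |εd|) = 2/11.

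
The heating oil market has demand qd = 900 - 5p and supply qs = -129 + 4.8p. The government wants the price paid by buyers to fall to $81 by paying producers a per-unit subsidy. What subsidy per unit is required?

At a buyer price of 81, quantity demanded is 900 − 5·81 = 495.
Sellers supply 495 only when they receive ps with -129 + 4.8·ps = 495, i.e. ps = 130.
s = ps − pb = 130 − 81 = 49.

Required subsidy s = $49 per unit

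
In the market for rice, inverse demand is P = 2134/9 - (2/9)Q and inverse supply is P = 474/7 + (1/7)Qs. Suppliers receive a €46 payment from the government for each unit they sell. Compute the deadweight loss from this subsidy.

Pre-subsidy: 2134/9 - (2/9)Q = 474/7 + (1/7)Q gives Q* = 464 and P* = 134.
With the subsidy, sellers receive Ps = Pb + 46 for each unit, where Pb is the price buyers pay.
On the curves, Pb = 2134/9 - (2/9)Q and Ps = 474/7 + (1/7)Q; the wedge Ps − Pb = 46 gives 474/7 + (1/7)Q − (2134/9 - (2/9)Q) = 46, so Q' = 590.
Then Pb = 2134/9 − (2/9)·590 = 106 and Ps = 474/7 + (1/7)·590 = 152.
The subsidy expands output by 590 − 464 = 126 past the efficient level; on those units the gap between marginal cost and willingness to pay runs from 0 up to 46.
DWL = ½ × 46 × 126 = 2898.

Deadweight loss = €2898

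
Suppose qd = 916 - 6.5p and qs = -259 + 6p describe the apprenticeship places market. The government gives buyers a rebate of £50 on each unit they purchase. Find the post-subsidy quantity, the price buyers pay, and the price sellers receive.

q' = 461; buyers pay £70; sellers receive £120

Pre-subsidy: 916 - 6.5p = -259 + 6p gives p* = 94, q* = 305.
With the rebate, buyers effectively pay pb = ps − 50, where ps is the price sellers receive.
Demand in terms of ps becomes qd = 916 − 6.5(ps − 50) = 1241 - 6.5ps. Setting this equal to supply: 1241 - 6.5ps = -259 + 6ps, so ps = 120.
Buyers pay pb = 120 − 50 = 70; q' = -259 + 6·120 = 461.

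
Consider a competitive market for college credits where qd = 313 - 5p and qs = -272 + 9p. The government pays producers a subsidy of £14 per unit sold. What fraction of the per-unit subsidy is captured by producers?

Pre-subsidy: 313 - 5p = -272 + 9p gives p* = 585/14, q* = 1457/14.
With the subsidy, sellers receive ps = pb + 14 for each unit, where pb is the price buyers pay.
Supply in terms of pb becomes qs = -272 + 9(pb + 14) = -146 + 9pb. Setting this equal to demand: 313 - 5pb = -146 + 9pb, so pb = 459/14.
Sellers receive ps = 459/14 + 14 = 655/14; q' = 313 − 5·(459/14) = 2087/14.
Buyers' price falls by p* − pb = 585/14 − 459/14 = 9; sellers' price rises by ps − p* = 655/14 − 585/14 = 5.
So producers capture 5/14 = 5/14 of each unit of subsidy.

Producer share = 5/14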